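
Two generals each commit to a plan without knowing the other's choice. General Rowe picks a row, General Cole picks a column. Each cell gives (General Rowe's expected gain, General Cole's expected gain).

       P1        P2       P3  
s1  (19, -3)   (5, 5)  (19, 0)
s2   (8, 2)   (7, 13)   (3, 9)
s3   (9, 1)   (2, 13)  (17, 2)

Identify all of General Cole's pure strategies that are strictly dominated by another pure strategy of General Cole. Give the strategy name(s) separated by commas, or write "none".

P2 strictly dominates P1 — s1: 5>-3, s2: 13>2, s3: 13>1.
P2: no other strategy beats it everywhere (P1 at s1 (5>-3); P3 at s1 (5>0)).
P2 strictly dominates P3 — s1: 5>0, s2: 13>9, s3: 13>2.

P1, P3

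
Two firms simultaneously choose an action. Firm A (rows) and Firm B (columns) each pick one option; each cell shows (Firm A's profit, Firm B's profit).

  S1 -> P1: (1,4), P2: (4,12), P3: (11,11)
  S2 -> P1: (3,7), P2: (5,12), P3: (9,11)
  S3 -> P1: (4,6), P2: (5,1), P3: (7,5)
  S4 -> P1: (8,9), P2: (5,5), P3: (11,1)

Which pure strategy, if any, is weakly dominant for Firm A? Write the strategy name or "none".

S4 vs S1: P1: 8>1, P2: 5>4, P3: 11=11.
S4 vs S2: P1: 8>3, P2: 5=5, P3: 11>9.
S4 vs S3: P1: 8>4, P2: 5=5, P3: 11>7.
S4 is at least as good as every other strategy against every opponent action, so it is weakly dominant.

S4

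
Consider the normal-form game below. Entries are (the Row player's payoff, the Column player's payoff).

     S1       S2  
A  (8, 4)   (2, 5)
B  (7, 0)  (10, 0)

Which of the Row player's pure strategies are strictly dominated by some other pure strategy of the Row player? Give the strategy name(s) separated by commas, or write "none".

A: no other strategy beats it everywhere (B at S1 (8>7)).
B is not dominated — it holds its own against A at S2 (10>2).

none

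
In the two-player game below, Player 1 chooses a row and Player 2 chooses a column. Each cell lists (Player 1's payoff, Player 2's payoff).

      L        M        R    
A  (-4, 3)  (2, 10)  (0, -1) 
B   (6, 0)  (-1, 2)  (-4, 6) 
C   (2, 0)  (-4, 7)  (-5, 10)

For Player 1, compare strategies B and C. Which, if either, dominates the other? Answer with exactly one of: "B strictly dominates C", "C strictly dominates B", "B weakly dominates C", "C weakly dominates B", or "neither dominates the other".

B strictly dominates C

B's payoffs vs C's, by Player 2's action — L: 6>2, M: -1>-4, R: -4>-5.
Every comparison favours B, so B strictly dominates C.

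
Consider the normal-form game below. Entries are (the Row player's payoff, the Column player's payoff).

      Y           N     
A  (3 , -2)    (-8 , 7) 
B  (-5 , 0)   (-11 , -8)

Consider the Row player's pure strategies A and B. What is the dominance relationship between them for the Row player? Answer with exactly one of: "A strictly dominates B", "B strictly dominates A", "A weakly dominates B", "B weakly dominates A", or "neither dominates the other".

A strictly dominates B

A's payoffs vs B's, by the Column player's action — Y: 3>-5, N: -8>-11.
Every comparison favours A, so A strictly dominates B.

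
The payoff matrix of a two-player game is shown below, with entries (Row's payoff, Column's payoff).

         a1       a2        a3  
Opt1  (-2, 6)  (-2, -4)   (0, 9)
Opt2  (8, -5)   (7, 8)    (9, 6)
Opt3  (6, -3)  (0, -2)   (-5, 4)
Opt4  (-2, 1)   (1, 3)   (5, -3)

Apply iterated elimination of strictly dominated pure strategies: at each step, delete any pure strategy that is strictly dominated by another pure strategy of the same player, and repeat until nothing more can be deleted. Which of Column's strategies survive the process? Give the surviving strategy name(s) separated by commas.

Row Opt1 is eliminated: Opt2 beats it against every remaining column (a1: 8>-2, a2: 7>-2, a3: 9>0).
For Row, Opt2 strictly dominates Opt3 on the remaining columns (a1: 8>6, a2: 7>0, a3: 9>-5); eliminate Opt3.
Row Opt4 is eliminated: Opt2 beats it against every remaining column (a1: 8>-2, a2: 7>1, a3: 9>5).
For Column, a2 strictly dominates a1 on the remaining rows (Opt2: 8>-5); eliminate a1.
Column's strategy a3 is strictly dominated by a2 (Opt2: 8>6) and is removed.
Among the remaining strategies, none is strictly dominated by another pure strategy of the same player, so the elimination stops.
Surviving strategies — Row: {Opt2}; Column: {a2}.

a2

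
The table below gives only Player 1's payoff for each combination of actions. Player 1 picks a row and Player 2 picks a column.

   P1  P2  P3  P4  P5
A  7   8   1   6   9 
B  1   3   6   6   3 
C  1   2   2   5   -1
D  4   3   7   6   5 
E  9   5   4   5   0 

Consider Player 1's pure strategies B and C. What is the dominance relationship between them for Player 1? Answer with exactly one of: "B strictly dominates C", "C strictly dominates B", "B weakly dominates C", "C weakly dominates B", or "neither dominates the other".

Compare B to C across each choice by Player 2: P1: 1=1, P2: 3>2, P3: 6>2, P4: 6>5, P5: 3>-1.
B is at least as good everywhere and strictly better somewhere (tied only at P1), so B weakly but not strictly dominates C.

B weakly dominates C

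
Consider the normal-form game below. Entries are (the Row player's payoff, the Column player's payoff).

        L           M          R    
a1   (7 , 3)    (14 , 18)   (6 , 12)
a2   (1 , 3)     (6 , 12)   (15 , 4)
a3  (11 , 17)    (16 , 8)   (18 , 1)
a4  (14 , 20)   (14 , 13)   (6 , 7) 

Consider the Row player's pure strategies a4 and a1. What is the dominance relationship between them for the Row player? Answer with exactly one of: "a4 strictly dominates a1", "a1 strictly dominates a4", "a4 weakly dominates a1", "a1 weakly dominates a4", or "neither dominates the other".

Compare a4 to a1 across each choice by the Column player: L: 14>7, M: 14=14, R: 6=6.
a4 is at least as good everywhere and strictly better somewhere (tied only at M, R), so a4 weakly but not strictly dominates a1.

a4 weakly dominates a1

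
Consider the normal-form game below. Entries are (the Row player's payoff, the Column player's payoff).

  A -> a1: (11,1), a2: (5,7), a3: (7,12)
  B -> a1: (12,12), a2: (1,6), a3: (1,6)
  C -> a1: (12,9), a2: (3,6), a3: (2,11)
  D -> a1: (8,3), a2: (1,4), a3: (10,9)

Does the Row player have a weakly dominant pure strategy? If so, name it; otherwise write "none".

none

A fails to dominate B at a1 (11<12).
B fails to dominate A at a2 (1<5).
C fails to dominate A at a2 (3<5).
D fails to dominate A at a1 (8<11).
No single strategy dominates all the others.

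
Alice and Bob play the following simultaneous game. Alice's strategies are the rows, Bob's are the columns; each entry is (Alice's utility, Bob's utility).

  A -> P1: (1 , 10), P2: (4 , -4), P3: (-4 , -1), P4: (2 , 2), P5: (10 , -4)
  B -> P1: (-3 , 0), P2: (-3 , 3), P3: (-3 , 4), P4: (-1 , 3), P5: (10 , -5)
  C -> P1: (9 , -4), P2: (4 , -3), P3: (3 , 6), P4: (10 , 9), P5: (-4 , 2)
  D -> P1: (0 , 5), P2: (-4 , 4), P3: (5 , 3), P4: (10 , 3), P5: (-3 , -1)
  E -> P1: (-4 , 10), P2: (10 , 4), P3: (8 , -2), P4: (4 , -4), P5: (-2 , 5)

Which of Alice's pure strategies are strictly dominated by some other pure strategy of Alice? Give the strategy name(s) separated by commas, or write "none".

none

A is not dominated — it holds its own against B at P1 (1>-3); C at P2 (4=4); D at P1 (1>0); E at P1 (1>-4).
B is not dominated — it holds its own against A at P3 (-3>-4); C at P5 (10>-4); D at P2 (-3>-4); E at P1 (-3>-4).
Nothing dominates C: A at P1 (9>1); B at P1 (9>-3); D at P1 (9>0); E at P1 (9>-4).
D: no other strategy beats it everywhere (A at P3 (5>-4); B at P1 (0>-3); C at P3 (5>3); E at P1 (0>-4)).
E is not dominated — it holds its own against A at P2 (10>4); B at P2 (10>-3); C at P2 (10>4); D at P2 (10>-4).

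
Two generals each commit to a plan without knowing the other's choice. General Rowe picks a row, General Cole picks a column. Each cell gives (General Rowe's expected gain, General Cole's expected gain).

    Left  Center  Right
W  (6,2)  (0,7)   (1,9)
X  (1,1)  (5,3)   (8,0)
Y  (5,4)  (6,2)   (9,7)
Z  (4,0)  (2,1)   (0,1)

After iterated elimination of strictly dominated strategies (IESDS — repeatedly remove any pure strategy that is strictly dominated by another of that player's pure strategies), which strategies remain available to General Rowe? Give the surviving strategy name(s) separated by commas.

For General Rowe, Y strictly dominates X on the remaining columns (Left: 5>1, Center: 6>5, Right: 9>8); eliminate X.
Row Z is eliminated: Y beats it against every remaining column (Left: 5>4, Center: 6>2, Right: 9>0).
General Cole's strategy Left is strictly dominated by Right (W: 9>2, Y: 7>4) and is removed.
Row W is eliminated: Y beats it against every remaining column (Center: 6>0, Right: 9>1).
General Cole's strategy Center is strictly dominated by Right (Y: 7>2) and is removed.
Among the remaining strategies, none is strictly dominated by another pure strategy of the same player, so the elimination stops.
Surviving strategies — General Rowe: {Y}; General Cole: {Right}.

Y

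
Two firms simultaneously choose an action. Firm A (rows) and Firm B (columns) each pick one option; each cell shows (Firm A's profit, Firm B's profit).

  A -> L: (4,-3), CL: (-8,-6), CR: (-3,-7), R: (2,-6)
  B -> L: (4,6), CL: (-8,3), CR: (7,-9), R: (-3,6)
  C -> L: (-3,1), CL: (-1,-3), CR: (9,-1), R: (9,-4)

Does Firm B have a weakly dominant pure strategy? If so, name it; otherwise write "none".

L vs CL: A: -3>-6, B: 6>3, C: 1>-3.
L vs CR: A: -3>-7, B: 6>-9, C: 1>-1.
L vs R: A: -3>-6, B: 6=6, C: 1>-4.
L is at least as good as every other strategy against every opponent action, so it is weakly dominant.

L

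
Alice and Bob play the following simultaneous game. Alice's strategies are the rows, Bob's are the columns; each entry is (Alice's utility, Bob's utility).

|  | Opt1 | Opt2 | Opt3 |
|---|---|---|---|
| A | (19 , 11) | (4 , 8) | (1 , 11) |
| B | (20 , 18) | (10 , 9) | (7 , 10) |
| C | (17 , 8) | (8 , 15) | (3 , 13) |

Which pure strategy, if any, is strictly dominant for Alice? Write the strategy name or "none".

B vs A: Opt1: 20>19, Opt2: 10>4, Opt3: 7>1.
B vs C: Opt1: 20>17, Opt2: 10>8, Opt3: 7>3.
B strictly beats every other strategy against every opponent action, so it is strictly dominant.

B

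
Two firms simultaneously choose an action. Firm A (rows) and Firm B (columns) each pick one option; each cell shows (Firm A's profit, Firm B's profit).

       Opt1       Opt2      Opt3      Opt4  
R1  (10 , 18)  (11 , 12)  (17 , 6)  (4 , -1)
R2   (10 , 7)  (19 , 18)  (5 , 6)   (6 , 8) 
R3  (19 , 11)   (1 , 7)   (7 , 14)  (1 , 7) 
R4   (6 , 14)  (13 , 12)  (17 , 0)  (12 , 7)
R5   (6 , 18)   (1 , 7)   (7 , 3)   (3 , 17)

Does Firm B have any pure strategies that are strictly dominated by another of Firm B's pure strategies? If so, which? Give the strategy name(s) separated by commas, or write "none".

Nothing dominates Opt1: Opt2 at R1 (18>12); Opt3 at R1 (18>6); Opt4 at R1 (18>-1).
Nothing dominates Opt2: Opt1 at R2 (18>7); Opt3 at R1 (12>6); Opt4 at R1 (12>-1).
Opt3: no other strategy beats it everywhere (Opt1 at R3 (14>11); Opt2 at R3 (14>7); Opt4 at R1 (6>-1)).
Opt4 is not dominated — it holds its own against Opt1 at R2 (8>7); Opt2 at R3 (7=7); Opt3 at R2 (8>6).

none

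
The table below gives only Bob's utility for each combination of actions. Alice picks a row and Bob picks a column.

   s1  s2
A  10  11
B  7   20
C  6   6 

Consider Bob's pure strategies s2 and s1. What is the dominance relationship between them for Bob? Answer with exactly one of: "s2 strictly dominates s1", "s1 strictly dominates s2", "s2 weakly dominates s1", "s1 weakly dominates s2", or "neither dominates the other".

s2's payoffs vs s1's, by Alice's action — A: 11>10, B: 20>7, C: 6=6.
s2 is at least as good everywhere and strictly better somewhere (tied only at C), so s2 weakly but not strictly dominates s1.

s2 weakly dominates s1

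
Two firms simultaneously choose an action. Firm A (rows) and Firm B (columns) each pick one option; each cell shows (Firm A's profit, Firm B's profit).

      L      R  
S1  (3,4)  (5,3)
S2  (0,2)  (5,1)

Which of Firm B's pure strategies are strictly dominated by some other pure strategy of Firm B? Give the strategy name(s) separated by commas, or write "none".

R

Nothing dominates L: R at S1 (4>3).
L strictly dominates R — S1: 4>3, S2: 2>1.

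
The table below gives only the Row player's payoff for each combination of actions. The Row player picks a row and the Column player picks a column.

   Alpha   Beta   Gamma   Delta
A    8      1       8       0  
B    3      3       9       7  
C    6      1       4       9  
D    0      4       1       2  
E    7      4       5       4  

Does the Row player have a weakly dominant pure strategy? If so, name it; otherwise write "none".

A fails to dominate B at Beta (1<3).
B fails to dominate A at Alpha (3<8).
C fails to dominate A at Alpha (6<8).
D fails to dominate A at Alpha (0<8).
E fails to dominate A at Alpha (7<8).
No single strategy dominates all the others.

none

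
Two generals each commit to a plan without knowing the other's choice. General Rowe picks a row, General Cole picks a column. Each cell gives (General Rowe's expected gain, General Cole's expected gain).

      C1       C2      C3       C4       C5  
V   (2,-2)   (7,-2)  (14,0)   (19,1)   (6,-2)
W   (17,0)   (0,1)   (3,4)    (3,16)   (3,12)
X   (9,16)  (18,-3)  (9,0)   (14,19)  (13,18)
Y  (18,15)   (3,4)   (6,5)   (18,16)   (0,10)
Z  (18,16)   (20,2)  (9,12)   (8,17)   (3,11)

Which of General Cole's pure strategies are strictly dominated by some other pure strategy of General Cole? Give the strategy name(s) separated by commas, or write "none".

C1, C2, C3, C5

C1: dominated, since C4 does at least as well everywhere (V: 1>-2, W: 16>0, X: 19>16, Y: 16>15, Z: 17>16).
C2 is strictly dominated by C3 (V: 0>-2, W: 4>1, X: 0>-3, Y: 5>4, Z: 12>2).
C4 strictly dominates C3 — V: 1>0, W: 16>4, X: 19>0, Y: 16>5, Z: 17>12.
C4 is not dominated — it holds its own against C1 at V (1>-2); C2 at V (1>-2); C3 at V (1>0); C5 at V (1>-2).
C4 strictly dominates C5 — V: 1>-2, W: 16>12, X: 19>18, Y: 16>10, Z: 17>11.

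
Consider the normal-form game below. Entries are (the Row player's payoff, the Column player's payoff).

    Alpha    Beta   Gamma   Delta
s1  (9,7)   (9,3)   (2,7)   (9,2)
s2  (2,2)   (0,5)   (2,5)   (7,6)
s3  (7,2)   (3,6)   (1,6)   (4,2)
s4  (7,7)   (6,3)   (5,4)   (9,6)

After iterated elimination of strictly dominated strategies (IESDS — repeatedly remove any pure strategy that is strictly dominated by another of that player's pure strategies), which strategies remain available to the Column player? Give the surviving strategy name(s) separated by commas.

Row s2 is eliminated: s4 beats it against every remaining column (Alpha: 7>2, Beta: 6>0, Gamma: 5>2, Delta: 9>7).
For the Row player, s1 strictly dominates s3 on the remaining columns (Alpha: 9>7, Beta: 9>3, Gamma: 2>1, Delta: 9>4); eliminate s3.
Column Beta is eliminated: Alpha beats it against every remaining row (s1: 7>3, s4: 7>3).
The Column player's strategy Delta is strictly dominated by Alpha (s1: 7>2, s4: 7>6) and is removed.
Among the remaining strategies, none is strictly dominated by another pure strategy of the same player, so the elimination stops.
Surviving strategies — the Row player: {s1, s4}; the Column player: {Alpha, Gamma}.

Alpha, Gamma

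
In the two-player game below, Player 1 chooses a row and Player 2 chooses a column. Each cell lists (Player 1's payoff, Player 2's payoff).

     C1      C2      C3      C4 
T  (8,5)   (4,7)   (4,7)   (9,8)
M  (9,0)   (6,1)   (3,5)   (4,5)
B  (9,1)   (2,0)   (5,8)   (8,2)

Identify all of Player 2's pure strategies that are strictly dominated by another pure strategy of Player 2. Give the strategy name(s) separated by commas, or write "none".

C1, C2

C1: dominated, since C3 does at least as well everywhere (T: 7>5, M: 5>0, B: 8>1).
C2: dominated, since C4 does at least as well everywhere (T: 8>7, M: 5>1, B: 2>0).
C3: no other strategy beats it everywhere (C1 at T (7>5); C2 at T (7=7); C4 at M (5=5)).
C4 is not dominated — it holds its own against C1 at T (8>5); C2 at T (8>7); C3 at T (8>7).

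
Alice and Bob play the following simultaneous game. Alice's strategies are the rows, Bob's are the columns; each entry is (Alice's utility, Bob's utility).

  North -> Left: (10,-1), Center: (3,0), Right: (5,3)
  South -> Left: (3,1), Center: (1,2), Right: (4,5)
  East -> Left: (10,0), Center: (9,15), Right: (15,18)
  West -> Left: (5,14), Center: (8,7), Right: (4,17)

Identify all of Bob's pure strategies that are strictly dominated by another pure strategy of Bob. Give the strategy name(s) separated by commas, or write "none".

Right strictly dominates Left — North: 3>-1, South: 5>1, East: 18>0, West: 17>14.
Center: dominated, since Right does at least as well everywhere (North: 3>0, South: 5>2, East: 18>15, West: 17>7).
Right: no other strategy beats it everywhere (Left at North (3>-1); Center at North (3>0)).

Left, Center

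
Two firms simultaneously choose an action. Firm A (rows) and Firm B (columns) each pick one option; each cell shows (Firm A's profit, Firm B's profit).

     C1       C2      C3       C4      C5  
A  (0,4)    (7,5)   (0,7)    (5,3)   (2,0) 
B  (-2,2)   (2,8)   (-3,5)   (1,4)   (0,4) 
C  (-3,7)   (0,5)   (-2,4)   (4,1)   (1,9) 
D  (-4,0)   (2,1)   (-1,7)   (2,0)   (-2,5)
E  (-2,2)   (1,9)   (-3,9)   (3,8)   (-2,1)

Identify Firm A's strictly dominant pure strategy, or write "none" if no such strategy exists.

A

A vs B: C1: 0>-2, C2: 7>2, C3: 0>-3, C4: 5>1, C5: 2>0.
A vs C: C1: 0>-3, C2: 7>0, C3: 0>-2, C4: 5>4, C5: 2>1.
A vs D: C1: 0>-4, C2: 7>2, C3: 0>-1, C4: 5>2, C5: 2>-2.
A vs E: C1: 0>-2, C2: 7>1, C3: 0>-3, C4: 5>3, C5: 2>-2.
A strictly beats every other strategy against every opponent action, so it is strictly dominant.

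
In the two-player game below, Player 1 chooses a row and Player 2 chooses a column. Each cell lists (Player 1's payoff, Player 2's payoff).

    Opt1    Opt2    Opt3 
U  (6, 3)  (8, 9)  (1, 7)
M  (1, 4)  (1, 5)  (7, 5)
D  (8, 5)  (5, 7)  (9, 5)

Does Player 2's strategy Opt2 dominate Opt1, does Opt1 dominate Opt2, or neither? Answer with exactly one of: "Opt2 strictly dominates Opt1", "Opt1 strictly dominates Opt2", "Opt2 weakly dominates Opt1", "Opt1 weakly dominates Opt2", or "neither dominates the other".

Opt2 strictly dominates Opt1

Opt2's payoffs vs Opt1's, by Player 1's action — U: 9>3, M: 5>4, D: 7>5.
Every comparison favours Opt2, so Opt2 strictly dominates Opt1.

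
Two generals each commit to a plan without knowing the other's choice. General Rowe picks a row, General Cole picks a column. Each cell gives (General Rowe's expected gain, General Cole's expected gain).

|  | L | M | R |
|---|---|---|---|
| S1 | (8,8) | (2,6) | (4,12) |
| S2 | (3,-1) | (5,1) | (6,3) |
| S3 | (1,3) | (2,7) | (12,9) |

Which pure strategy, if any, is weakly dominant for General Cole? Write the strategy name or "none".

R

R vs L: S1: 12>8, S2: 3>-1, S3: 9>3.
R vs M: S1: 12>6, S2: 3>1, S3: 9>7.
R is at least as good as every other strategy against every opponent action, so it is weakly dominant.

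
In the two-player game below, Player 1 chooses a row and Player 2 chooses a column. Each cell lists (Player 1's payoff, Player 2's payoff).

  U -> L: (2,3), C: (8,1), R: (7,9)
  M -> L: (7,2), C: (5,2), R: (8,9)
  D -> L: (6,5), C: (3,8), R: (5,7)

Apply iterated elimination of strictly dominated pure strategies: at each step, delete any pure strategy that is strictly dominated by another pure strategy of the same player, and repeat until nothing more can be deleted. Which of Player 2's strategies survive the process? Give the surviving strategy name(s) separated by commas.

R

Row D is eliminated: M beats it against every remaining column (L: 7>6, C: 5>3, R: 8>5).
Player 2's strategy L is strictly dominated by R (U: 9>3, M: 9>2) and is removed.
Column C is eliminated: R beats it against every remaining row (U: 9>1, M: 9>2).
Player 1's strategy U is strictly dominated by M (R: 8>7) and is removed.
Among the remaining strategies, none is strictly dominated by another pure strategy of the same player, so the elimination stops.
Surviving strategies — Player 1: {M}; Player 2: {R}.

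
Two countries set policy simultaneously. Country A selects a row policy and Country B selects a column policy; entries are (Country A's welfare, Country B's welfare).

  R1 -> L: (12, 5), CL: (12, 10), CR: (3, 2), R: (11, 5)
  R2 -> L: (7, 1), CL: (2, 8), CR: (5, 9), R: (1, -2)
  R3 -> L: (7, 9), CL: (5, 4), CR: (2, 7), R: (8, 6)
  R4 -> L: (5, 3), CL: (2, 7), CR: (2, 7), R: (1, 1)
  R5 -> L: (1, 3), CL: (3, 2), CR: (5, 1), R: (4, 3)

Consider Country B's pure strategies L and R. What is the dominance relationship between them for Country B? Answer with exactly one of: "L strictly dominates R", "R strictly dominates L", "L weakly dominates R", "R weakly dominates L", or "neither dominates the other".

L weakly dominates R

Compare L to R across each opponent action: R1: 5=5, R2: 1>-2, R3: 9>6, R4: 3>1, R5: 3=3.
L is at least as good everywhere and strictly better somewhere (tied only at R1, R5), so L weakly but not strictly dominates R.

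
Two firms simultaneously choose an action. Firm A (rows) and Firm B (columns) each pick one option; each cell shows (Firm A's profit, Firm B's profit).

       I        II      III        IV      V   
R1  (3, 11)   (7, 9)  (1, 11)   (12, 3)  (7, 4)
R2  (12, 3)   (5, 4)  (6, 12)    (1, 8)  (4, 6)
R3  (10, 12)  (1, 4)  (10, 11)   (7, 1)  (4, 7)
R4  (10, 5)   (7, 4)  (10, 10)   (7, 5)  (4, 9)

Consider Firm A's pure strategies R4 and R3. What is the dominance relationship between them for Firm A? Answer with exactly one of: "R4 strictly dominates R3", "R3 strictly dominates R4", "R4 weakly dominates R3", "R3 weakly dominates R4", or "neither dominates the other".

R4 weakly dominates R3

R4's payoffs vs R3's, by Firm B's action — I: 10=10, II: 7>1, III: 10=10, IV: 7=7, V: 4=4.
R4 is at least as good everywhere and strictly better somewhere (tied only at I, III, IV, V), so R4 weakly but not strictly dominates R3.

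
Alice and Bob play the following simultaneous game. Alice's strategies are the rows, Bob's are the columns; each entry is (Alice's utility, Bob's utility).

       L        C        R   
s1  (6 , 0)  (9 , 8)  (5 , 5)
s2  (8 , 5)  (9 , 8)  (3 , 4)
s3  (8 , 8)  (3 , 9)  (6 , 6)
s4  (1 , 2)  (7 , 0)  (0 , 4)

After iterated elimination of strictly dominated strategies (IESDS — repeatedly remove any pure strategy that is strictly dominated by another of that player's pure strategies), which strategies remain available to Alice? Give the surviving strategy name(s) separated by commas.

s1, s2

For Alice, s1 strictly dominates s4 on the remaining columns (L: 6>1, C: 9>7, R: 5>0); eliminate s4.
Bob's strategy L is strictly dominated by C (s1: 8>0, s2: 8>5, s3: 9>8) and is removed.
Bob's strategy R is strictly dominated by C (s1: 8>5, s2: 8>4, s3: 9>6) and is removed.
Row s3 is eliminated: s1 beats it against every remaining column (C: 9>3).
Among the remaining strategies, none is strictly dominated by another pure strategy of the same player, so the elimination stops.
Surviving strategies — Alice: {s1, s2}; Bob: {C}.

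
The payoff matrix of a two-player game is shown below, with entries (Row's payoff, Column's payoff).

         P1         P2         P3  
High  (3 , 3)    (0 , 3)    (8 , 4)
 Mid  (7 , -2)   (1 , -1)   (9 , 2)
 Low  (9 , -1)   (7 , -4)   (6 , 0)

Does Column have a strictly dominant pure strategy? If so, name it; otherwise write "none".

P3 vs P1: High: 4>3, Mid: 2>-2, Low: 0>-1.
P3 vs P2: High: 4>3, Mid: 2>-1, Low: 0>-4.
P3 strictly beats every other strategy against every opponent action, so it is strictly dominant.

P3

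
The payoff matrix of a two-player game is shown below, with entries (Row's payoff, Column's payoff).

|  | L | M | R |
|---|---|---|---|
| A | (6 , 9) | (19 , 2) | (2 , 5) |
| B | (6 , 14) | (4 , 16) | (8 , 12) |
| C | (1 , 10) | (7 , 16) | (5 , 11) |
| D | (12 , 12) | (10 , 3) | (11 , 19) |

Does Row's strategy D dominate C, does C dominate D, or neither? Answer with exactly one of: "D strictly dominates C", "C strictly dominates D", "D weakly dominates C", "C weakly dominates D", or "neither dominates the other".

D strictly dominates C

Compare D to C across each choice by Column: L: 12>1, M: 10>7, R: 11>5.
D gives a strictly higher payoff against each choice by Column, so D strictly dominates C.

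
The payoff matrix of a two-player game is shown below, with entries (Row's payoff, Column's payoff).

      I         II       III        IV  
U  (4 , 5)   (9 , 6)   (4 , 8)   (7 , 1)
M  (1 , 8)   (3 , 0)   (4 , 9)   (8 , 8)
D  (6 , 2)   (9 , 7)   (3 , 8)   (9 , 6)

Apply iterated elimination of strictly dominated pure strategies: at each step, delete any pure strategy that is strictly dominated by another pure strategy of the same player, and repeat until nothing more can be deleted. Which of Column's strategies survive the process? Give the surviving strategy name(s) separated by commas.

III

Column I is eliminated: III beats it against every remaining row (U: 8>5, M: 9>8, D: 8>2).
For Column, III strictly dominates II on the remaining rows (U: 8>6, M: 9>0, D: 8>7); eliminate II.
Column's strategy IV is strictly dominated by III (U: 8>1, M: 9>8, D: 8>6) and is removed.
Row's strategy D is strictly dominated by U (III: 4>3) and is removed.
Among the remaining strategies, none is strictly dominated by another pure strategy of the same player, so the elimination stops.
Surviving strategies — Row: {U, M}; Column: {III}.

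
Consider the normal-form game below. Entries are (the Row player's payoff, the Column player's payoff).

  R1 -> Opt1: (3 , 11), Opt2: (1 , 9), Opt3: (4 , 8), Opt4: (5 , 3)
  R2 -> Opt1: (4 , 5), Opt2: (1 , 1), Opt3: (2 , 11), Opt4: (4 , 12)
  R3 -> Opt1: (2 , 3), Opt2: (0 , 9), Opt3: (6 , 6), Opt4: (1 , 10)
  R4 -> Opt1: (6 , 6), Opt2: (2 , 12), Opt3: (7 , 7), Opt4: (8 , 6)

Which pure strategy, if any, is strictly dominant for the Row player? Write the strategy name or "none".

R4

R4 vs R1: Opt1: 6>3, Opt2: 2>1, Opt3: 7>4, Opt4: 8>5.
R4 vs R2: Opt1: 6>4, Opt2: 2>1, Opt3: 7>2, Opt4: 8>4.
R4 vs R3: Opt1: 6>2, Opt2: 2>0, Opt3: 7>6, Opt4: 8>1.
R4 strictly beats every other strategy against every opponent action, so it is strictly dominant.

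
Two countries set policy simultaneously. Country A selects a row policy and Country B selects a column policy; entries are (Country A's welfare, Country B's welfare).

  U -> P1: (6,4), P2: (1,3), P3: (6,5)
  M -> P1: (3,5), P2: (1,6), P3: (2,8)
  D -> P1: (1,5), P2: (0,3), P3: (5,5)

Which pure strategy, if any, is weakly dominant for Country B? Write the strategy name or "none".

P3 vs P1: U: 5>4, M: 8>5, D: 5=5.
P3 vs P2: U: 5>3, M: 8>6, D: 5>3.
P3 is at least as good as every other strategy against every opponent action, so it is weakly dominant.

P3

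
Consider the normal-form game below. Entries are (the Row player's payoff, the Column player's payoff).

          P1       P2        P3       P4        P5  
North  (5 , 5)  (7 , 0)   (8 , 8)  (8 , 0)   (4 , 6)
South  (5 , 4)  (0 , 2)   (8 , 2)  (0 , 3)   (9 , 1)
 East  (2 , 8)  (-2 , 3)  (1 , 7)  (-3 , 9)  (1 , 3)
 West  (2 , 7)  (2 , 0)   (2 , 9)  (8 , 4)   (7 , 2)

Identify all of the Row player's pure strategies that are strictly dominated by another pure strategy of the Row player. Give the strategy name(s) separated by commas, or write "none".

East

North: no other strategy beats it everywhere (South at P1 (5=5); East at P1 (5>2); West at P1 (5>2)).
South: no other strategy beats it everywhere (North at P1 (5=5); East at P1 (5>2); West at P1 (5>2)).
East: dominated, since North does at least as well everywhere (P1: 5>2, P2: 7>-2, P3: 8>1, P4: 8>-3, P5: 4>1).
Nothing dominates West: North at P4 (8=8); South at P2 (2>0); East at P1 (2=2).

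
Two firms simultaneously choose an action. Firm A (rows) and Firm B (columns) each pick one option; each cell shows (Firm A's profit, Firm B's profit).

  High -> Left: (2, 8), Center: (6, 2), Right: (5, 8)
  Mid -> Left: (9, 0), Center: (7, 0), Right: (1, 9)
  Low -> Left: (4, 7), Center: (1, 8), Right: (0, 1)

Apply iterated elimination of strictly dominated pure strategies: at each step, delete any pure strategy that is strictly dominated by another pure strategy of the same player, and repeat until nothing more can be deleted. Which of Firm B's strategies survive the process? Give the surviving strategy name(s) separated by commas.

For Firm A, Mid strictly dominates Low on the remaining columns (Left: 9>4, Center: 7>1, Right: 1>0); eliminate Low.
For Firm B, Right strictly dominates Center on the remaining rows (High: 8>2, Mid: 9>0); eliminate Center.
Among the remaining strategies, none is strictly dominated by another pure strategy of the same player, so the elimination stops.
Surviving strategies — Firm A: {High, Mid}; Firm B: {Left, Right}.

Left, Right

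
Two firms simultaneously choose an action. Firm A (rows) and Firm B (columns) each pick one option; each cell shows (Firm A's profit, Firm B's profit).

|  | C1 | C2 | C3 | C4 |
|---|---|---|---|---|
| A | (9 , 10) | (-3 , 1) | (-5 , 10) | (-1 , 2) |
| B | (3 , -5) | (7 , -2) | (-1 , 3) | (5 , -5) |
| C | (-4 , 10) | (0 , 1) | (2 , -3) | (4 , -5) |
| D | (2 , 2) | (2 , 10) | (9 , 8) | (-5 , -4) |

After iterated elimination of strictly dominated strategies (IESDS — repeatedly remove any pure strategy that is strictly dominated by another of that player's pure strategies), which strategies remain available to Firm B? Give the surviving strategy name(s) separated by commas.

C1, C2, C3

Firm B's strategy C4 is strictly dominated by C3 (A: 10>2, B: 3>-5, C: -3>-5, D: 8>-4) and is removed.
Firm A's strategy C is strictly dominated by D (C1: 2>-4, C2: 2>0, C3: 9>2) and is removed.
Among the remaining strategies, none is strictly dominated by another pure strategy of the same player, so the elimination stops.
Surviving strategies — Firm A: {A, B, D}; Firm B: {C1, C2, C3}.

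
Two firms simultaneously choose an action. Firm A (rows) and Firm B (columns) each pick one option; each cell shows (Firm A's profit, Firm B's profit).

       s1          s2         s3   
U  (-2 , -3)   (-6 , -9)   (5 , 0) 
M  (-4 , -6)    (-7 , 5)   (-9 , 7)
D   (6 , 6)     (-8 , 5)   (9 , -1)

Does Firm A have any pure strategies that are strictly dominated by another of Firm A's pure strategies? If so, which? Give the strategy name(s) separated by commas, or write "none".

M

U: no other strategy beats it everywhere (M at s1 (-2>-4); D at s2 (-6>-8)).
M: dominated, since U does at least as well everywhere (s1: -2>-4, s2: -6>-7, s3: 5>-9).
D: no other strategy beats it everywhere (U at s1 (6>-2); M at s1 (6>-4)).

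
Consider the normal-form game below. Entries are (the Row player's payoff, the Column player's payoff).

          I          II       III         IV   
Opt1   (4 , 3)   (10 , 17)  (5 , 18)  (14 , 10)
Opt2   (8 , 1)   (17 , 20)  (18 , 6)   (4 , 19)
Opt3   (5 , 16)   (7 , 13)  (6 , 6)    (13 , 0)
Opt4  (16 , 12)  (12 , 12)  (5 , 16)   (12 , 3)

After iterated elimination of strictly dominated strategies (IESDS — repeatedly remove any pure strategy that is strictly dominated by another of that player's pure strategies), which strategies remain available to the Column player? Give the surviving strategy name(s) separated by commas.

Column IV is eliminated: II beats it against every remaining row (Opt1: 17>10, Opt2: 20>19, Opt3: 13>0, Opt4: 12>3).
Row Opt1 is eliminated: Opt2 beats it against every remaining column (I: 8>4, II: 17>10, III: 18>5).
The Row player's strategy Opt3 is strictly dominated by Opt2 (I: 8>5, II: 17>7, III: 18>6) and is removed.
The Column player's strategy I is strictly dominated by III (Opt2: 6>1, Opt4: 16>12) and is removed.
Row Opt4 is eliminated: Opt2 beats it against every remaining column (II: 17>12, III: 18>5).
Column III is eliminated: II beats it against every remaining row (Opt2: 20>6).
Among the remaining strategies, none is strictly dominated by another pure strategy of the same player, so the elimination stops.
Surviving strategies — the Row player: {Opt2}; the Column player: {II}.

II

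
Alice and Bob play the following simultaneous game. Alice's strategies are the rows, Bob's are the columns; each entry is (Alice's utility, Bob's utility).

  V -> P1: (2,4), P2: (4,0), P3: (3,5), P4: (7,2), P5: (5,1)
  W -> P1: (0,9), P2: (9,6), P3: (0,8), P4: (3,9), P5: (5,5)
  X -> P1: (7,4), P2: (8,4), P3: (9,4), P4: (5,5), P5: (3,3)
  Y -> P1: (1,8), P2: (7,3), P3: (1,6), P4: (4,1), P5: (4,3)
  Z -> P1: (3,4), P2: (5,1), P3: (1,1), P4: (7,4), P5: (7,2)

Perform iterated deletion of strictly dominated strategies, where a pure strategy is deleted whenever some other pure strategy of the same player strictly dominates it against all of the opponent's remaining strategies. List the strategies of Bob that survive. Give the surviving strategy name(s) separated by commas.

P1, P3, P4

Column P5 is eliminated: P1 beats it against every remaining row (V: 4>1, W: 9>5, X: 4>3, Y: 8>3, Z: 4>2).
For Alice, X strictly dominates Y on the remaining columns (P1: 7>1, P2: 8>7, P3: 9>1, P4: 5>4); eliminate Y.
For Bob, P4 strictly dominates P2 on the remaining rows (V: 2>0, W: 9>6, X: 5>4, Z: 4>1); eliminate P2.
For Alice, V strictly dominates W on the remaining columns (P1: 2>0, P3: 3>0, P4: 7>3); eliminate W.
Among the remaining strategies, none is strictly dominated by another pure strategy of the same player, so the elimination stops.
Surviving strategies — Alice: {V, X, Z}; Bob: {P1, P3, P4}.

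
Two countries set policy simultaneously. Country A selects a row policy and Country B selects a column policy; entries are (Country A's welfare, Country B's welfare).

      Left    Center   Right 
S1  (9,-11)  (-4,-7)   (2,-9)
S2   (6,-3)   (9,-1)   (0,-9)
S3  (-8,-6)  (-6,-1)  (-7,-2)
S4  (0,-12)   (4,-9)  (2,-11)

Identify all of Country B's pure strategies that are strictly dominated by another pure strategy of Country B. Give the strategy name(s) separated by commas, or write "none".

Left is strictly dominated by Center (S1: -7>-11, S2: -1>-3, S3: -1>-6, S4: -9>-12).
Nothing dominates Center: Left at S1 (-7>-11); Right at S1 (-7>-9).
Right is strictly dominated by Center (S1: -7>-9, S2: -1>-9, S3: -1>-2, S4: -9>-11).

Left, Right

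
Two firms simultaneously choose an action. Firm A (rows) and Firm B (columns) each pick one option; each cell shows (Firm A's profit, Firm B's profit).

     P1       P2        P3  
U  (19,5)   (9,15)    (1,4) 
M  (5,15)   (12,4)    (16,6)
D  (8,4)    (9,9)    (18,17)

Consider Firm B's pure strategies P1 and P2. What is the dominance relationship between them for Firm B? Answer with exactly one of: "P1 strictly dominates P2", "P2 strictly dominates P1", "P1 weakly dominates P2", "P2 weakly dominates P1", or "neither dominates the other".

Compare P1 to P2 across each opponent action: U: 5<15, M: 15>4, D: 4<9.
P1 does better at M but worse at U, D; neither strategy dominates the other.

neither dominates the other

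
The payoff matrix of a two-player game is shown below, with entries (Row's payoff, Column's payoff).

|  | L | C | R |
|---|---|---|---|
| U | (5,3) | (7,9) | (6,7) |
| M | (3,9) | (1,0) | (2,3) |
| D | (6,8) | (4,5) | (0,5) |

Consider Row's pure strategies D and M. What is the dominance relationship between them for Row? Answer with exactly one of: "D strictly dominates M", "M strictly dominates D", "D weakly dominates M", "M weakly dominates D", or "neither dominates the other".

D's payoffs vs M's, by Column's action — L: 6>3, C: 4>1, R: 0<2.
D does better at L, C but worse at R; neither strategy dominates the other.

neither dominates the other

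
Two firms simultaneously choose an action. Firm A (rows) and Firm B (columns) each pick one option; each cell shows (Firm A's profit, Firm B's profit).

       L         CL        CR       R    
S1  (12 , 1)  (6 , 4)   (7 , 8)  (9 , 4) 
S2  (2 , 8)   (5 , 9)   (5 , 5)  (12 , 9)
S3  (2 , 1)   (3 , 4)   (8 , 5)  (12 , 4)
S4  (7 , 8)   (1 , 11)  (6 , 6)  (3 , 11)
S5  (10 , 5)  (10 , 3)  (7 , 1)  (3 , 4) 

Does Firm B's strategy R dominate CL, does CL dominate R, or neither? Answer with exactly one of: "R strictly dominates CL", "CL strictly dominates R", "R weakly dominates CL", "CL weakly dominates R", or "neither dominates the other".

R weakly dominates CL

Compare R to CL across each choice by Firm A: S1: 4=4, S2: 9=9, S3: 4=4, S4: 11=11, S5: 4>3.
R is at least as good everywhere and strictly better somewhere (tied only at S1, S2, S3, S4), so R weakly but not strictly dominates CL.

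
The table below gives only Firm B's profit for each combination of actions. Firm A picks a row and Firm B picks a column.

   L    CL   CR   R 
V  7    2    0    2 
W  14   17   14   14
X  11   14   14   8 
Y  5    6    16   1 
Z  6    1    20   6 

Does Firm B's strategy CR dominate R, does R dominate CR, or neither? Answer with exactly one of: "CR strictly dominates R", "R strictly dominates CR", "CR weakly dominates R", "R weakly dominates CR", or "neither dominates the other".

neither dominates the other

CR's payoffs vs R's, by Firm A's action — V: 0<2, W: 14=14, X: 14>8, Y: 16>1, Z: 20>6.
CR does better at X, Y, Z but worse at V; neither strategy dominates the other.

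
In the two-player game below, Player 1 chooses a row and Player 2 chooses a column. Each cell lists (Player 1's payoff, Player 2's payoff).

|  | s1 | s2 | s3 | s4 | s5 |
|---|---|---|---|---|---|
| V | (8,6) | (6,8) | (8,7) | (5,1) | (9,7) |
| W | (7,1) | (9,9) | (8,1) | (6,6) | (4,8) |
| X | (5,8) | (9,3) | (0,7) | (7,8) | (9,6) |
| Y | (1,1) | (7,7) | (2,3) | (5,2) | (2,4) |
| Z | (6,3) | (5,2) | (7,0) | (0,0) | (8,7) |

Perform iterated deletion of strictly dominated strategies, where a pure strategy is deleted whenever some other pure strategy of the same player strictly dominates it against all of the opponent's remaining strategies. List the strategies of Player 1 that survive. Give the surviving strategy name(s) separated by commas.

For Player 1, W strictly dominates Y on the remaining columns (s1: 7>1, s2: 9>7, s3: 8>2, s4: 6>5, s5: 4>2); eliminate Y.
For Player 1, V strictly dominates Z on the remaining columns (s1: 8>6, s2: 6>5, s3: 8>7, s4: 5>0, s5: 9>8); eliminate Z.
Among the remaining strategies, none is strictly dominated by another pure strategy of the same player, so the elimination stops.
Surviving strategies — Player 1: {V, W, X}; Player 2: {s1, s2, s3, s4, s5}.

V, W, X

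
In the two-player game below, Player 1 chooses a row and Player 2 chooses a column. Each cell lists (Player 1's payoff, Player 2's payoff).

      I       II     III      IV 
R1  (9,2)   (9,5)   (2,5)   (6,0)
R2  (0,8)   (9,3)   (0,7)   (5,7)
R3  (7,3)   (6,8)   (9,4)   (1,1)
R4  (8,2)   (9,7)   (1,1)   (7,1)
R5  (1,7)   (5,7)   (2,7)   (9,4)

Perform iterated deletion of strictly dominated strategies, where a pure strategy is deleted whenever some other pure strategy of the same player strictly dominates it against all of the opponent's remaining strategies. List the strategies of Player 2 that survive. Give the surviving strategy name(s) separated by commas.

For Player 2, I strictly dominates IV on the remaining rows (R1: 2>0, R2: 8>7, R3: 3>1, R4: 2>1, R5: 7>4); eliminate IV.
Row R5 is eliminated: R3 beats it against every remaining column (I: 7>1, II: 6>5, III: 9>2).
Among the remaining strategies, none is strictly dominated by another pure strategy of the same player, so the elimination stops.
Surviving strategies — Player 1: {R1, R2, R3, R4}; Player 2: {I, II, III}.

I, II, III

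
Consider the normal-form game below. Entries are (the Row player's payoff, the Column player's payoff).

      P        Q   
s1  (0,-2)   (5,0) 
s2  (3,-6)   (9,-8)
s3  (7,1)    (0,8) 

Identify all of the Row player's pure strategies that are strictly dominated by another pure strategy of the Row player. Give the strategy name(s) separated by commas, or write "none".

s1

s1 is strictly dominated by s2 (P: 3>0, Q: 9>5).
s2 is not dominated — it holds its own against s1 at P (3>0); s3 at Q (9>0).
s3 is not dominated — it holds its own against s1 at P (7>0); s2 at P (7>3).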